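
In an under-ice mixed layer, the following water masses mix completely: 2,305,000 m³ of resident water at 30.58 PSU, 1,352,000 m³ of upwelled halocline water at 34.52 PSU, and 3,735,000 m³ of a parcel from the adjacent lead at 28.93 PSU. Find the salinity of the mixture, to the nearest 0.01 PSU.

Mass of salt is conserved:
salt = 2,305,000×30.58 + 1,352,000×34.52 + 3,735,000×28.93 = 70,486,900 + 46,671,040 + 108,053,550 = 225,211,490
volume = 2,305,000 + 1,352,000 + 3,735,000 = 7,392,000 m³
S = 225,211,490 / 7,392,000 = 30.4669 PSU

30.47 PSU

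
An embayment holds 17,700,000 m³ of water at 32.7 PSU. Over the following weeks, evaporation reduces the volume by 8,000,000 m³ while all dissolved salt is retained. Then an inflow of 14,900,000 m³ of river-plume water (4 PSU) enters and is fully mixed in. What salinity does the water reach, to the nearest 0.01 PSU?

After evaporation: salt = 17,700,000×32.7 = 578,790,000; volume = 17,700,000 − 8,000,000 = 9,700,000 m³
After mixing: salt = 578,790,000 + 14,900,000×4 = 638,390,000; volume = 9,700,000 + 14,900,000 = 24,600,000 m³
S = 638,390,000 / 24,600,000 = 25.9508 PSU

25.95 PSU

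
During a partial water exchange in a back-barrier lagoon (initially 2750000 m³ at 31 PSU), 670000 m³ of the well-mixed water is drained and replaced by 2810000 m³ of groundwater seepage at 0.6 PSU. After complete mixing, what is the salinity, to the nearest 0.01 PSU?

13.53 PSU

Remaining after removal: 2,080,000 m³ at 31 PSU (salt = 64,480,000)
After addition: salt = 64,480,000 + 2,810,000×0.6 = 66,166,000; volume = 4,890,000 m³
S = 66,166,000 / 4,890,000 = 13.5309 PSU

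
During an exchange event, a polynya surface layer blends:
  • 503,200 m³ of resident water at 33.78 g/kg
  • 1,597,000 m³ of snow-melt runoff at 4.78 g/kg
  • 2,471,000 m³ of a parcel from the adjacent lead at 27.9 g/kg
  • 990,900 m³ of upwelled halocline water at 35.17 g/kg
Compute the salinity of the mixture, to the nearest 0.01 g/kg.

Total salt / total volume:
salt = 503,200×33.78 + 1,597,000×4.78 + 2,471,000×27.9 + 990,900×35.17 = 16,998,096 + 7,633,660 + 68,940,900 + 34,849,953 = 128,422,609
volume = 503,200 + 1,597,000 + 2,471,000 + 990,900 = 5,562,100 m³
S = 128,422,609 / 5,562,100 = 23.0889 g/kg

23.09 g/kg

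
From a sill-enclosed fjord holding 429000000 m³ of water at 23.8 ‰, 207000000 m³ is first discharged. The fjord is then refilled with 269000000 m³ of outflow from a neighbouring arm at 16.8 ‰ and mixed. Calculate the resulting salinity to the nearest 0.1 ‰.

20.0 ‰

Remaining after removal: 222,000,000 m³ at 23.8 ‰ (salt = 5,283,600,000)
After addition: salt = 5,283,600,000 + 269,000,000×16.8 = 9,802,800,000; volume = 491,000,000 m³
S = 9,802,800,000 / 491,000,000 = 19.965 ‰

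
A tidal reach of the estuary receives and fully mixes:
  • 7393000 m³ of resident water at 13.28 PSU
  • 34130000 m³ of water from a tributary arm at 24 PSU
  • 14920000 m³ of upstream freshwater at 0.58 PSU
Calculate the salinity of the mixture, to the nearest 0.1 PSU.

16.4 PSU

By conservation of dissolved salt,
salt = 7,393,000×13.28 + 34,130,000×24 + 14,920,000×0.58 = 98,179,040 + 819,120,000 + 8,653,600 = 925,952,640
volume = 7,393,000 + 34,130,000 + 14,920,000 = 56,443,000 m³
S = 925,952,640 / 56,443,000 = 16.405 PSU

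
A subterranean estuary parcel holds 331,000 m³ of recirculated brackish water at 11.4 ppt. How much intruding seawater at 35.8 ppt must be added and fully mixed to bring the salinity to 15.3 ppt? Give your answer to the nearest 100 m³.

63000 m³

Salt balance: 331,000×11.4 + V×35.8 = (331,000+V)×15.3
3,773,400 + 35.8V = 5,064,300 + 15.3V
1,290,900 = 20.5V
V = 62,970.73 m³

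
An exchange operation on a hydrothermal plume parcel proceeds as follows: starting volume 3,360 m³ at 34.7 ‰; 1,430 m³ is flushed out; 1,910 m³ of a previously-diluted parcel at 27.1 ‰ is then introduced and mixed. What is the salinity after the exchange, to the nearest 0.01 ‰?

30.92 ‰

Remaining after removal: 1,930 m³ at 34.7 ‰ (salt = 66,971)
After addition: salt = 66,971 + 1,910×27.1 = 118,732; volume = 3,840 m³
S = 118,732 / 3,840 = 30.9198 ‰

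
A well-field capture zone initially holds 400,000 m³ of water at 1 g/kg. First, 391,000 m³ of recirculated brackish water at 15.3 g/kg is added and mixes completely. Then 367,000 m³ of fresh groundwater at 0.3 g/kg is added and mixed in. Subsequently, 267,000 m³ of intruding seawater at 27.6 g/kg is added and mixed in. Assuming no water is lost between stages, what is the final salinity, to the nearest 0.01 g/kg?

By conservation of dissolved salt,
Initial salt = 400,000×1 = 400,000
After stage 1: salt = 400,000 + 391,000×15.3 = 6,382,300; volume = 791,000 m³; S = 8.069 g/kg
After stage 2: salt = 6,382,300 + 367,000×0.3 = 6,492,400; volume = 1,158,000 m³; S = 5.607 g/kg
After stage 3: salt = 6,492,400 + 267,000×27.6 = 13,861,600; volume = 1,425,000 m³
S = 13,861,600 / 1,425,000 = 9.7274 g/kg

9.73 g/kg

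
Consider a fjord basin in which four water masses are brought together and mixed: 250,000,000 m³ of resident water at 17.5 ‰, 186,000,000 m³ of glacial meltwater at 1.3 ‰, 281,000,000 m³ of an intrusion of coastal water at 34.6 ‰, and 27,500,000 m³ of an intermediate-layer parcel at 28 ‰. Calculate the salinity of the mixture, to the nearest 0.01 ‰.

By conservation of dissolved salt,
salt = 250,000,000×17.5 + 186,000,000×1.3 + 281,000,000×34.6 + 27,500,000×28 = 4,375,000,000 + 241,800,000 + 9,722,600,000 + 770,000,000 = 15,109,400,000
volume = 250,000,000 + 186,000,000 + 281,000,000 + 27,500,000 = 744,500,000 m³
S = 15,109,400,000 / 744,500,000 = 20.2947 ‰

20.29 ‰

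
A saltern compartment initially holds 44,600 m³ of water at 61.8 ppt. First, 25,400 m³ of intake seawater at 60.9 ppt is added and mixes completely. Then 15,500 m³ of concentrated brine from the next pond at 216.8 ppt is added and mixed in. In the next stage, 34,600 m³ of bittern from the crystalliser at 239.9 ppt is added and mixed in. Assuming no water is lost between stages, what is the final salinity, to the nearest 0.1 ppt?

132.9 ppt

By conservation of dissolved salt,
Initial salt = 44,600×61.8 = 2,756,280
After stage 1: salt = 2,756,280 + 25,400×60.9 = 4,303,140; volume = 70,000 m³; S = 61.473 ppt
After stage 2: salt = 4,303,140 + 15,500×216.8 = 7,663,540; volume = 85,500 m³; S = 89.632 ppt
After stage 3: salt = 7,663,540 + 34,600×239.9 = 15,964,080; volume = 120,100 m³
S = 15,964,080 / 120,100 = 132.9232 ppt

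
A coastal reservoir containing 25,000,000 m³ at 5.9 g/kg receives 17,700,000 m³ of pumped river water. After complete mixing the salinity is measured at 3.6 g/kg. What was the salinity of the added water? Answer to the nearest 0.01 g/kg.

Salt balance: 25,000,000×5.9 + 17,700,000×S = 42,700,000×3.6
147,500,000 + 17,700,000·S = 153,720,000
S = (153,720,000 − 147,500,000) / 17,700,000 = 0.3514 g/kg

0.35 g/kg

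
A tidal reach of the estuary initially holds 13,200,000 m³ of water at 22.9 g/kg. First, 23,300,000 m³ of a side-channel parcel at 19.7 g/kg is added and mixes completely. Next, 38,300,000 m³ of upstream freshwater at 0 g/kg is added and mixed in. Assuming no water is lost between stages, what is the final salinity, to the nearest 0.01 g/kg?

10.18 g/kg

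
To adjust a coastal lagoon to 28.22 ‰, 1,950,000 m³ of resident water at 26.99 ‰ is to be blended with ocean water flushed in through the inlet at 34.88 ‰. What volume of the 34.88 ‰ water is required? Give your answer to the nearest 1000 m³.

Salt balance: 1,950,000×26.99 + V×34.88 = (1,950,000+V)×28.22
52,630,500 + 34.88V = 55,029,000 + 28.22V
2,398,500 = 6.66V
V = 360,135.14 m³

360000 m³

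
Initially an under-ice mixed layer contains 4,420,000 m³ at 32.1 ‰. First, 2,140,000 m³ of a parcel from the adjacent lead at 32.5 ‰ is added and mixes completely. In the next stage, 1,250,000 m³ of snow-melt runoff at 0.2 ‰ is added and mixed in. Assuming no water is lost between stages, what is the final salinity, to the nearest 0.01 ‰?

27.10 ‰

Weighted by volume,
Initial salt = 4,420,000×32.1 = 141,882,000
After stage 1: salt = 141,882,000 + 2,140,000×32.5 = 211,432,000; volume = 6,560,000 m³; S = 32.23 ‰
After stage 2: salt = 211,432,000 + 1,250,000×0.2 = 211,682,000; volume = 7,810,000 m³
S = 211,682,000 / 7,810,000 = 27.104 ‰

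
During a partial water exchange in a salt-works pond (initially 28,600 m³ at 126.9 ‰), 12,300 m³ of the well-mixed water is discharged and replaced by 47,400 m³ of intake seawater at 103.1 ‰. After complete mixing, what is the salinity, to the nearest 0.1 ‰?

109.2 ‰

Remaining after removal: 16,300 m³ at 126.9 ‰ (salt = 2,068,470)
After addition: salt = 2,068,470 + 47,400×103.1 = 6,955,410; volume = 63,700 m³
S = 6,955,410 / 63,700 = 109.1901 ‰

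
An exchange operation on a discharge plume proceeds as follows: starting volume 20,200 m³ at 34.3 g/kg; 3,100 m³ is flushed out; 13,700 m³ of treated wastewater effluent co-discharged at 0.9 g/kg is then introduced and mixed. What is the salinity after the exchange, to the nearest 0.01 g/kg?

19.44 g/kg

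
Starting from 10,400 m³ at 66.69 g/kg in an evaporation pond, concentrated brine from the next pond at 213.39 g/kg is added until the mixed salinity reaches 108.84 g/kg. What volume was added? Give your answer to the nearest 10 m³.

4190 m³

Salt balance: 10,400×66.69 + V×213.39 = (10,400+V)×108.84
693,576 + 213.39V = 1,131,936 + 108.84V
438,360 = 104.55V
V = 4,192.83 m³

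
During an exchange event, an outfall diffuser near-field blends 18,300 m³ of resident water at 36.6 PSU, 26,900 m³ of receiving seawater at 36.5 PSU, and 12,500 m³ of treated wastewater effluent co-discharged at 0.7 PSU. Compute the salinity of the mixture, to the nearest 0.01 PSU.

28.78 PSU

By conservation of dissolved salt,
salt = 18,300×36.6 + 26,900×36.5 + 12,500×0.7 = 669,780 + 981,850 + 8,750 = 1,660,380
volume = 18,300 + 26,900 + 12,500 = 57,700 m³
S = 1,660,380 / 57,700 = 28.7761 PSU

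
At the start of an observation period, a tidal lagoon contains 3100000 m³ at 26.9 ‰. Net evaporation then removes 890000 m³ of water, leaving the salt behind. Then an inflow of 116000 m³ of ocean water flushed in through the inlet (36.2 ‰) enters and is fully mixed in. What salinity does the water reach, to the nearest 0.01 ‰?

37.66 ‰

After evaporation: salt = 3,100,000×26.9 = 83,390,000; volume = 3,100,000 − 890,000 = 2,210,000 m³
After mixing: salt = 83,390,000 + 116,000×36.2 = 87,589,200; volume = 2,210,000 + 116,000 = 2,326,000 m³
S = 87,589,200 / 2,326,000 = 37.6566 ‰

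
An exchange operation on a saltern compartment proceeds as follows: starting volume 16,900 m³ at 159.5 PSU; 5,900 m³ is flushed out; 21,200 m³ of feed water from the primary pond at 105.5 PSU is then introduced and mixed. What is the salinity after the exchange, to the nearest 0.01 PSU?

123.95 PSU

Remaining after removal: 11,000 m³ at 159.5 PSU (salt = 1,754,500)
After addition: salt = 1,754,500 + 21,200×105.5 = 3,991,100; volume = 32,200 m³
S = 3,991,100 / 32,200 = 123.9472 PSU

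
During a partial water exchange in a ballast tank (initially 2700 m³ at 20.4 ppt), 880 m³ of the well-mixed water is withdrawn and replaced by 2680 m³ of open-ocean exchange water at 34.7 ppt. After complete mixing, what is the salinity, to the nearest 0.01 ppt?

28.92 ppt

Remaining after removal: 1,820 m³ at 20.4 ppt (salt = 37,128)
After addition: salt = 37,128 + 2,680×34.7 = 130,124; volume = 4,500 m³
S = 130,124 / 4,500 = 28.9164 ppt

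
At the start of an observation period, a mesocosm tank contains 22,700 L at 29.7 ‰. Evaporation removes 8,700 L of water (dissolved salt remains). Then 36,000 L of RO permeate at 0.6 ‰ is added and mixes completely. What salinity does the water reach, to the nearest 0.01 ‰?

13.92 ‰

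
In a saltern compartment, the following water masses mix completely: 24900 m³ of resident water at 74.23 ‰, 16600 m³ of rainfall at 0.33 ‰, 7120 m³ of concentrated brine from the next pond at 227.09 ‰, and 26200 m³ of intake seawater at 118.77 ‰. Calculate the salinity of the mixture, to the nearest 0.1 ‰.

By conservation of dissolved salt,
salt = 24,900×74.23 + 16,600×0.33 + 7,120×227.09 + 26,200×118.77 = 1,848,327 + 5,478 + 1,616,880.8 + 3,111,774 = 6,582,459.8
volume = 24,900 + 16,600 + 7,120 + 26,200 = 74,820 m³
S = 6,582,459.8 / 74,820 = 87.977 ‰

88.0 ‰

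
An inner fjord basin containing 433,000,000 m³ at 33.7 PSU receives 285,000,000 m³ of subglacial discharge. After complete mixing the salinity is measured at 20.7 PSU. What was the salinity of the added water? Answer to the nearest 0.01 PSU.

Salt balance: 433,000,000×33.7 + 285,000,000×S = 718,000,000×20.7
14,592,100,000 + 285,000,000·S = 14,862,600,000
S = (14,862,600,000 − 14,592,100,000) / 285,000,000 = 0.9491 PSU

0.95 PSU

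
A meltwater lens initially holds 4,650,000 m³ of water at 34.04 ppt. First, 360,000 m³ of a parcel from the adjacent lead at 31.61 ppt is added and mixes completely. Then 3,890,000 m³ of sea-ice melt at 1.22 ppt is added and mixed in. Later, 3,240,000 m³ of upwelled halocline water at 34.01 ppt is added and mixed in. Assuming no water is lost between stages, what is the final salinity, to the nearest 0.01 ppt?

23.44 ppt

Conserving salt mass:
Initial salt = 4,650,000×34.04 = 158,286,000
After stage 1: salt = 158,286,000 + 360,000×31.61 = 169,665,600; volume = 5,010,000 m³; S = 33.865 ppt
After stage 2: salt = 169,665,600 + 3,890,000×1.22 = 174,411,400; volume = 8,900,000 m³; S = 19.597 ppt
After stage 3: salt = 174,411,400 + 3,240,000×34.01 = 284,603,800; volume = 12,140,000 m³
S = 284,603,800 / 12,140,000 = 23.4435 ppt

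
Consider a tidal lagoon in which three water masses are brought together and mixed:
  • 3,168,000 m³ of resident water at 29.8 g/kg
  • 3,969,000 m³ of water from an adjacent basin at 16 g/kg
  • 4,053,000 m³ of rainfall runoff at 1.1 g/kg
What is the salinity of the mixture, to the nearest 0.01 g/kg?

Conserving salt mass:
salt = 3,168,000×29.8 + 3,969,000×16 + 4,053,000×1.1 = 94,406,400 + 63,504,000 + 4,458,300 = 162,368,700
volume = 3,168,000 + 3,969,000 + 4,053,000 = 11,190,000 m³
S = 162,368,700 / 11,190,000 = 14.5102 g/kg

14.51 g/kg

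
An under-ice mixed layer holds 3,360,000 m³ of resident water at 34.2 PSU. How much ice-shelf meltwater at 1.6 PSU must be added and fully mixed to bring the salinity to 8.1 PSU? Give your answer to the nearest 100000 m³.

13500000 m³

Salt balance: 3,360,000×34.2 + V×1.6 = (3,360,000+V)×8.1
114,912,000 + 1.6V = 27,216,000 + 8.1V
87,696,000 = 6.5V
V = 13,491,692.31 m³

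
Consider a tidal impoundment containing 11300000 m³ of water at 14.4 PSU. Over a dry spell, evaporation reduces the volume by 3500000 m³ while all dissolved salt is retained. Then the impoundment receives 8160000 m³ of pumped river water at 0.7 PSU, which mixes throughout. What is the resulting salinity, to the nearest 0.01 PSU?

After evaporation: salt = 11,300,000×14.4 = 162,720,000; volume = 11,300,000 − 3,500,000 = 7,800,000 m³
After mixing: salt = 162,720,000 + 8,160,000×0.7 = 168,432,000; volume = 7,800,000 + 8,160,000 = 15,960,000 m³
S = 168,432,000 / 15,960,000 = 10.5534 PSU

10.55 PSU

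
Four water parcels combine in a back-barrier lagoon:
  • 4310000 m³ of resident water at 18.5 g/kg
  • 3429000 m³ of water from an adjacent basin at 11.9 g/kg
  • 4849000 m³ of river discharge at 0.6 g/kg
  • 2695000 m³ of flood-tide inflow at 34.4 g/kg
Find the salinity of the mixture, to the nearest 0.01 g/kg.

By conservation of dissolved salt,
salt = 4,310,000×18.5 + 3,429,000×11.9 + 4,849,000×0.6 + 2,695,000×34.4 = 79,735,000 + 40,805,100 + 2,909,400 + 92,708,000 = 216,157,500
volume = 4,310,000 + 3,429,000 + 4,849,000 + 2,695,000 = 15,283,000 m³
S = 216,157,500 / 15,283,000 = 14.1437 g/kg

14.14 g/kg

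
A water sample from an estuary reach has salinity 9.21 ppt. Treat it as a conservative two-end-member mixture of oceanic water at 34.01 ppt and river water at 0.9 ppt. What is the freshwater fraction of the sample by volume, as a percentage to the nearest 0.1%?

Let f be the freshwater fraction. Salt balance per unit volume:
f×0.9 + (1−f)×34.01 = 9.21
f = (34.01 − 9.21) / (34.01 − 0.9) = 24.8/33.11 = 0.749

74.9%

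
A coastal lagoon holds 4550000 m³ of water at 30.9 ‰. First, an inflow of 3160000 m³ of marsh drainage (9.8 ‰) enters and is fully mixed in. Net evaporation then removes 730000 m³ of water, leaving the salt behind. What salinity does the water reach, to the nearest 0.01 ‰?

24.58 ‰

After mixing: salt = 4,550,000×30.9 + 3,160,000×9.8 = 171,563,000; volume = 7,710,000 m³
After evaporation: salt unchanged = 171,563,000; volume = 7,710,000 − 730,000 = 6,980,000 m³
S = 171,563,000 / 6,980,000 = 24.5792 ‰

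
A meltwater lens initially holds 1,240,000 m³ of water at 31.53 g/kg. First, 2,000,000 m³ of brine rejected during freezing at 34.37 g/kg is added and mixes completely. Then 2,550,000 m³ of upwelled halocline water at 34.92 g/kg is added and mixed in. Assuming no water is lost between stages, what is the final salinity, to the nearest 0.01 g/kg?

34.00 g/kg

Conserving salt mass:
Initial salt = 1,240,000×31.53 = 39,097,200
After stage 1: salt = 39,097,200 + 2,000,000×34.37 = 107,837,200; volume = 3,240,000 m³; S = 33.283 g/kg
After stage 2: salt = 107,837,200 + 2,550,000×34.92 = 196,883,200; volume = 5,790,000 m³
S = 196,883,200 / 5,790,000 = 34.004 g/kg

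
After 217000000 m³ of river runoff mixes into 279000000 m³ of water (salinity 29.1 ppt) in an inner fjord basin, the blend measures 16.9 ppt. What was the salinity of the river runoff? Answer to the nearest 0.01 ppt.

1.21 ppt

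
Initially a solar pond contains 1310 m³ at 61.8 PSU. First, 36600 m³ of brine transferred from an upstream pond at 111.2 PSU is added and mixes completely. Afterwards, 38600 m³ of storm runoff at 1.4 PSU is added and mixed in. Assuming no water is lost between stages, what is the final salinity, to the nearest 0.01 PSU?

54.96 PSU

Conserving salt mass:
Initial salt = 1,310×61.8 = 80,958
After stage 1: salt = 80,958 + 36,600×111.2 = 4,150,878; volume = 37,910 m³; S = 109.493 PSU
After stage 2: salt = 4,150,878 + 38,600×1.4 = 4,204,918; volume = 76,510 m³
S = 4,204,918 / 76,510 = 54.9591 PSU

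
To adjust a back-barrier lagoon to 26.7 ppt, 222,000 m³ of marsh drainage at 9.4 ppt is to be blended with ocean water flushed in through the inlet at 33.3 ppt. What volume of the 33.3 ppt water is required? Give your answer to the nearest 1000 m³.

582000 m³

Salt balance: 222,000×9.4 + V×33.3 = (222,000+V)×26.7
2,086,800 + 33.3V = 5,927,400 + 26.7V
3,840,600 = 6.6V
V = 581,909.09 m³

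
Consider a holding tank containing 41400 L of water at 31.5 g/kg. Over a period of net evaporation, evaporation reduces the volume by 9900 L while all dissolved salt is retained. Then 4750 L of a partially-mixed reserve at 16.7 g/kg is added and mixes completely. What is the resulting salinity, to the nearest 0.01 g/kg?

38.16 g/kg

After evaporation: salt = 41,400×31.5 = 1,304,100; volume = 41,400 − 9,900 = 31,500 L
After mixing: salt = 1,304,100 + 4,750×16.7 = 1,383,425; volume = 31,500 + 4,750 = 36,250 L
S = 1,383,425 / 36,250 = 38.1634 g/kg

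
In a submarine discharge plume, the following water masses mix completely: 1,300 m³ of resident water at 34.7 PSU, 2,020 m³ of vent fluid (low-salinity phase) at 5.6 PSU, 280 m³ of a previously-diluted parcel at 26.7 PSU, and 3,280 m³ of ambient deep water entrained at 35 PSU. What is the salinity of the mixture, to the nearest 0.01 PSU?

Total salt / total volume:
salt = 1,300×34.7 + 2,020×5.6 + 280×26.7 + 3,280×35 = 45,110 + 11,312 + 7,476 + 114,800 = 178,698
volume = 1,300 + 2,020 + 280 + 3,280 = 6,880 m³
S = 178,698 / 6,880 = 25.9735 PSU

25.97 PSU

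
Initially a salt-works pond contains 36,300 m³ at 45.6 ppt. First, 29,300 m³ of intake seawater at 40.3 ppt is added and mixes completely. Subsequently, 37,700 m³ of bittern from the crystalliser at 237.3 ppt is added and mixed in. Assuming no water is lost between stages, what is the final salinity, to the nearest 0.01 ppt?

By conservation of dissolved salt,
Initial salt = 36,300×45.6 = 1,655,280
After stage 1: salt = 1,655,280 + 29,300×40.3 = 2,836,070; volume = 65,600 m³; S = 43.233 ppt
After stage 2: salt = 2,836,070 + 37,700×237.3 = 11,782,280; volume = 103,300 m³
S = 11,782,280 / 103,300 = 114.0589 ppt

114.06 ppt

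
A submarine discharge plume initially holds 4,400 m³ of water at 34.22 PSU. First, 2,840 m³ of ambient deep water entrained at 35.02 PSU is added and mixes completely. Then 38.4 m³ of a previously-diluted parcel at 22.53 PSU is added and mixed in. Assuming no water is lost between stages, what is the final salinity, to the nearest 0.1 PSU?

Total salt / total volume:
Initial salt = 4,400×34.22 = 150,568
After stage 1: salt = 150,568 + 2,840×35.02 = 250,024.8; volume = 7,240 m³; S = 34.534 PSU
After stage 2: salt = 250,024.8 + 38.4×22.53 = 250,889.952; volume = 7,278.4 m³
S = 250,889.952 / 7,278.4 = 34.4705 PSU

34.5 PSU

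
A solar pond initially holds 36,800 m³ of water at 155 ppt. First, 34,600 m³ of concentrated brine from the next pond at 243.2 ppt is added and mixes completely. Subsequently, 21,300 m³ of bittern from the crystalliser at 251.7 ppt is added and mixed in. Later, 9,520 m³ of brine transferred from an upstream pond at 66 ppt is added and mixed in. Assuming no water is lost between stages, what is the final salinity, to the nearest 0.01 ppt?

Total salt / total volume:
Initial salt = 36,800×155 = 5,704,000
After stage 1: salt = 5,704,000 + 34,600×243.2 = 14,118,720; volume = 71,400 m³; S = 197.741 ppt
After stage 2: salt = 14,118,720 + 21,300×251.7 = 19,479,930; volume = 92,700 m³; S = 210.139 ppt
After stage 3: salt = 19,479,930 + 9,520×66 = 20,108,250; volume = 102,220 m³
S = 20,108,250 / 102,220 = 196.7154 ppt

196.72 ppt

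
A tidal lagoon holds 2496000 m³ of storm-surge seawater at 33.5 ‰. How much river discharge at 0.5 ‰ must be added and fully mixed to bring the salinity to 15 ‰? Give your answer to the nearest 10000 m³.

3180000 m³

Salt balance: 2,496,000×33.5 + V×0.5 = (2,496,000+V)×15
83,616,000 + 0.5V = 37,440,000 + 15V
46,176,000 = 14.5V
V = 3,184,551.72 m³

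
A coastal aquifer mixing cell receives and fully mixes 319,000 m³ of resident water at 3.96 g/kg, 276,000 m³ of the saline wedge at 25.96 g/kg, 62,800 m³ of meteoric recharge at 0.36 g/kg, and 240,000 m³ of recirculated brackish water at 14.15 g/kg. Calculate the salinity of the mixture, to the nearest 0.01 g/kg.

By conservation of dissolved salt,
salt = 319,000×3.96 + 276,000×25.96 + 62,800×0.36 + 240,000×14.15 = 1,263,240 + 7,164,960 + 22,608 + 3,396,000 = 11,846,808
volume = 319,000 + 276,000 + 62,800 + 240,000 = 897,800 m³
S = 11,846,808 / 897,800 = 13.1954 g/kg

13.20 g/kg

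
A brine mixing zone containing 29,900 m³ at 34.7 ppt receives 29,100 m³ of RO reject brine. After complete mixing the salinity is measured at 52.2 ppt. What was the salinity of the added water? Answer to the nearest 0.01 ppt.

Salt balance: 29,900×34.7 + 29,100×S = 59,000×52.2
1,037,530 + 29,100·S = 3,079,800
S = (3,079,800 − 1,037,530) / 29,100 = 70.1811 ppt

70.18 ppt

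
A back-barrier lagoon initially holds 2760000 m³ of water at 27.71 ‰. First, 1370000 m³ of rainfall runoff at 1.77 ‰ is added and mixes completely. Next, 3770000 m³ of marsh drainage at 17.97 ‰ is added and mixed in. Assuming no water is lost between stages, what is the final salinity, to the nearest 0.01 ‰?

Mass of salt is conserved:
Initial salt = 2,760,000×27.71 = 76,479,600
After stage 1: salt = 76,479,600 + 1,370,000×1.77 = 78,904,500; volume = 4,130,000 m³; S = 19.105 ‰
After stage 2: salt = 78,904,500 + 3,770,000×17.97 = 146,651,400; volume = 7,900,000 m³
S = 146,651,400 / 7,900,000 = 18.5635 ‰

18.56 ‰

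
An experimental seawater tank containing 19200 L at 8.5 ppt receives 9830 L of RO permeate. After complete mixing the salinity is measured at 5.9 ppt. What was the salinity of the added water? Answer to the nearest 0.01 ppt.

0.82 ppt

Salt balance: 19,200×8.5 + 9,830×S = 29,030×5.9
163,200 + 9,830·S = 171,277
S = (171,277 − 163,200) / 9,830 = 0.8217 ppt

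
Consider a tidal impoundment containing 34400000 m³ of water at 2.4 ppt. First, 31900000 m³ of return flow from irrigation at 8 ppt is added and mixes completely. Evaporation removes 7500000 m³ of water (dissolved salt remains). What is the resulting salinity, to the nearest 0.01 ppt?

After mixing: salt = 34,400,000×2.4 + 31,900,000×8 = 337,760,000; volume = 66,300,000 m³
After evaporation: salt unchanged = 337,760,000; volume = 66,300,000 − 7,500,000 = 58,800,000 m³
S = 337,760,000 / 58,800,000 = 5.7442 ppt

5.74 ppt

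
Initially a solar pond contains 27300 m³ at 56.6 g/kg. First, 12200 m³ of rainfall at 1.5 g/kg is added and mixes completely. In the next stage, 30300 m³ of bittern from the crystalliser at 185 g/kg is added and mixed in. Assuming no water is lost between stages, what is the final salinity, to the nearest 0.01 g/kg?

By conservation of dissolved salt,
Initial salt = 27,300×56.6 = 1,545,180
After stage 1: salt = 1,545,180 + 12,200×1.5 = 1,563,480; volume = 39,500 m³; S = 39.582 g/kg
After stage 2: salt = 1,563,480 + 30,300×185 = 7,168,980; volume = 69,800 m³
S = 7,168,980 / 69,800 = 102.7074 g/kg

102.71 g/kg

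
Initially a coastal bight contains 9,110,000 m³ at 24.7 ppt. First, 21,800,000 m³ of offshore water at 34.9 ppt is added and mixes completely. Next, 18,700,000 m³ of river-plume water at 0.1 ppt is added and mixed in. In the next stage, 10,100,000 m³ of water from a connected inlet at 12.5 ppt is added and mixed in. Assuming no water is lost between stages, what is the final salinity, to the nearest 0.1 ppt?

18.7 ppt

Mass of salt is conserved:
Initial salt = 9,110,000×24.7 = 225,017,000
After stage 1: salt = 225,017,000 + 21,800,000×34.9 = 985,837,000; volume = 30,910,000 m³; S = 31.894 ppt
After stage 2: salt = 985,837,000 + 18,700,000×0.1 = 987,707,000; volume = 49,610,000 m³; S = 19.909 ppt
After stage 3: salt = 987,707,000 + 10,100,000×12.5 = 1,113,957,000; volume = 59,710,000 m³
S = 1,113,957,000 / 59,710,000 = 18.6561 ppt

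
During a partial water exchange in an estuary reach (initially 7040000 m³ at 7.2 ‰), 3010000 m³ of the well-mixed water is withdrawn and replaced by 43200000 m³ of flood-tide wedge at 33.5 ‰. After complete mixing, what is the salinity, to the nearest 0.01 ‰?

31.26 ‰

Remaining after removal: 4,030,000 m³ at 7.2 ‰ (salt = 29,016,000)
After addition: salt = 29,016,000 + 43,200,000×33.5 = 1,476,216,000; volume = 47,230,000 m³
S = 1,476,216,000 / 47,230,000 = 31.2559 ‰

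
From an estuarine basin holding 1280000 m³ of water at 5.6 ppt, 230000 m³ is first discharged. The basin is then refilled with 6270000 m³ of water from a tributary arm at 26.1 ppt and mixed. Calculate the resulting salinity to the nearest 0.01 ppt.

23.16 ppt

Remaining after removal: 1,050,000 m³ at 5.6 ppt (salt = 5,880,000)
After addition: salt = 5,880,000 + 6,270,000×26.1 = 169,527,000; volume = 7,320,000 m³
S = 169,527,000 / 7,320,000 = 23.1594 ppt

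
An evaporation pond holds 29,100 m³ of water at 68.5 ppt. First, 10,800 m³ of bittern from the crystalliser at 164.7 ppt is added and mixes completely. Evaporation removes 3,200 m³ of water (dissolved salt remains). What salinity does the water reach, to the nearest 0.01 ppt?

After mixing: salt = 29,100×68.5 + 10,800×164.7 = 3,772,110; volume = 39,900 m³
After evaporation: salt unchanged = 3,772,110; volume = 39,900 − 3,200 = 36,700 m³
S = 3,772,110 / 36,700 = 102.7823 ppt

102.78 ppt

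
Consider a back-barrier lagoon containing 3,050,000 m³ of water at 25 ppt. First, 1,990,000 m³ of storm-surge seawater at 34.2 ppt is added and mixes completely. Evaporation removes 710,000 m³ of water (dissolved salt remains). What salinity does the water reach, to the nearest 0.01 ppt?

After mixing: salt = 3,050,000×25 + 1,990,000×34.2 = 144,308,000; volume = 5,040,000 m³
After evaporation: salt unchanged = 144,308,000; volume = 5,040,000 − 710,000 = 4,330,000 m³
S = 144,308,000 / 4,330,000 = 33.3275 ppt

33.33 ppt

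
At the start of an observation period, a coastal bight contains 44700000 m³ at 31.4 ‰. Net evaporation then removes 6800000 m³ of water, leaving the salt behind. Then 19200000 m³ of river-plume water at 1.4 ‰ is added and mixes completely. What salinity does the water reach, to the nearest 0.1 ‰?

25.1 ‰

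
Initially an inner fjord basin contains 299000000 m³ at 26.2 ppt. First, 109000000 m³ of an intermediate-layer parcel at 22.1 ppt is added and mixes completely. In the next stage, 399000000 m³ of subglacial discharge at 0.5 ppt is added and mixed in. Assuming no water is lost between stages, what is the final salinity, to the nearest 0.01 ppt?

12.94 ppt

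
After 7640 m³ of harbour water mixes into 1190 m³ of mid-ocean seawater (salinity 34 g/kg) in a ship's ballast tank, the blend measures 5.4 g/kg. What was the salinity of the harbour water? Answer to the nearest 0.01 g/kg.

Salt balance: 1,190×34 + 7,640×S = 8,830×5.4
40,460 + 7,640·S = 47,682
S = (47,682 − 40,460) / 7,640 = 0.9453 g/kg

0.95 g/kg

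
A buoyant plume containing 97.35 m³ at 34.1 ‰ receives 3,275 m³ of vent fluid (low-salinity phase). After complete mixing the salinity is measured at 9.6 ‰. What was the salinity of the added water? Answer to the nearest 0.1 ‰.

8.9 ‰

Salt balance: 97.35×34.1 + 3,275×S = 3,372.35×9.6
3,319.635 + 3,275·S = 32,374.56
S = (32,374.56 − 3,319.635) / 3,275 = 8.8717 ‰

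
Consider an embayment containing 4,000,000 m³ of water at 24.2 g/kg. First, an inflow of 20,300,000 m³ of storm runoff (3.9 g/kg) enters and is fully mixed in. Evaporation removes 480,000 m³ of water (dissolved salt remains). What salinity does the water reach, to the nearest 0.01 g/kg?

After mixing: salt = 4,000,000×24.2 + 20,300,000×3.9 = 175,970,000; volume = 24,300,000 m³
After evaporation: salt unchanged = 175,970,000; volume = 24,300,000 − 480,000 = 23,820,000 m³
S = 175,970,000 / 23,820,000 = 7.3875 g/kg

7.39 g/kg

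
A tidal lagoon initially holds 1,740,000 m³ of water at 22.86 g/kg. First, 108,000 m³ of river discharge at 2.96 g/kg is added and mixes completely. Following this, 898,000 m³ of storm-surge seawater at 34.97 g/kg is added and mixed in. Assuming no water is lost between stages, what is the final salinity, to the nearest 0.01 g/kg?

Conserving salt mass:
Initial salt = 1,740,000×22.86 = 39,776,400
After stage 1: salt = 39,776,400 + 108,000×2.96 = 40,096,080; volume = 1,848,000 m³; S = 21.697 g/kg
After stage 2: salt = 40,096,080 + 898,000×34.97 = 71,499,140; volume = 2,746,000 m³
S = 71,499,140 / 2,746,000 = 26.0376 g/kg

26.04 g/kg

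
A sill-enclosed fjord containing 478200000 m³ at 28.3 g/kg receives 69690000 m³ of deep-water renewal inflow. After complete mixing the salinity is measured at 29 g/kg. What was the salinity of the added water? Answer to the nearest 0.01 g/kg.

Salt balance: 478,200,000×28.3 + 69,690,000×S = 547,890,000×29
13,533,060,000 + 69,690,000·S = 15,888,810,000
S = (15,888,810,000 − 13,533,060,000) / 69,690,000 = 33.8033 g/kg

33.80 g/kg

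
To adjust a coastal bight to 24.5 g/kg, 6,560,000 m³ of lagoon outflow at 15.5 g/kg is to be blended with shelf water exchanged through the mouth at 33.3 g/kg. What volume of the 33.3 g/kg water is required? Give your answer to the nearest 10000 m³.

6710000 m³

Salt balance: 6,560,000×15.5 + V×33.3 = (6,560,000+V)×24.5
101,680,000 + 33.3V = 160,720,000 + 24.5V
59,040,000 = 8.8V
V = 6,709,090.91 m³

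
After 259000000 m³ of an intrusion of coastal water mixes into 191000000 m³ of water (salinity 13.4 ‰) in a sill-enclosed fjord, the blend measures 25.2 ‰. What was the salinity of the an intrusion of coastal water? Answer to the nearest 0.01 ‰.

Salt balance: 191,000,000×13.4 + 259,000,000×S = 450,000,000×25.2
2,559,400,000 + 259,000,000·S = 11,340,000,000
S = (11,340,000,000 − 2,559,400,000) / 259,000,000 = 33.9019 ‰

33.90 ‰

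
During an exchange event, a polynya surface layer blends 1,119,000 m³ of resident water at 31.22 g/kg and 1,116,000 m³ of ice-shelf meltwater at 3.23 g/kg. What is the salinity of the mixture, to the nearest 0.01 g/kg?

By conservation of dissolved salt,
salt = 1,119,000×31.22 + 1,116,000×3.23 = 34,935,180 + 3,604,680 = 38,539,860
volume = 1,119,000 + 1,116,000 = 2,235,000 m³
S = 38,539,860 / 2,235,000 = 17.2438 g/kg

17.24 g/kg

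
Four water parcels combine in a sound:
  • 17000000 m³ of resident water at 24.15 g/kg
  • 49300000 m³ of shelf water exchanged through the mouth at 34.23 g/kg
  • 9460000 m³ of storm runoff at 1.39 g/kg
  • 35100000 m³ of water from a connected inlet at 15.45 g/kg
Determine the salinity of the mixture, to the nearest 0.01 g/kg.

23.94 g/kg

Mass of salt is conserved:
salt = 17,000,000×24.15 + 49,300,000×34.23 + 9,460,000×1.39 + 35,100,000×15.45 = 410,550,000 + 1,687,539,000 + 13,149,400 + 542,295,000 = 2,653,533,400
volume = 17,000,000 + 49,300,000 + 9,460,000 + 35,100,000 = 110,860,000 m³
S = 2,653,533,400 / 110,860,000 = 23.9359 g/kg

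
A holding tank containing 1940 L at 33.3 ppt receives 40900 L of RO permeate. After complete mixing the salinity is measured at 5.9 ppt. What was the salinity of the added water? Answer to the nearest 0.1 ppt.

Salt balance: 1,940×33.3 + 40,900×S = 42,840×5.9
64,602 + 40,900·S = 252,756
S = (252,756 − 64,602) / 40,900 = 4.6003 ppt

4.6 ppt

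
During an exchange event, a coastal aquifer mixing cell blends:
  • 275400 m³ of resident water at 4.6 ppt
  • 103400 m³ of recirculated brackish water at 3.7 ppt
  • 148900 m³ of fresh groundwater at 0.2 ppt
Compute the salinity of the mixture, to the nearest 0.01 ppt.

3.18 ppt

Conserving salt mass:
salt = 275,400×4.6 + 103,400×3.7 + 148,900×0.2 = 1,266,840 + 382,580 + 29,780 = 1,679,200
volume = 275,400 + 103,400 + 148,900 = 527,700 m³
S = 1,679,200 / 527,700 = 3.1821 ppt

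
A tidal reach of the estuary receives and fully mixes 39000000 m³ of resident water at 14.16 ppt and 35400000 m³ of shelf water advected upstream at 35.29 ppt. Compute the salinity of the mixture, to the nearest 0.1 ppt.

Weighted by volume,
salt = 39,000,000×14.16 + 35,400,000×35.29 = 552,240,000 + 1,249,266,000 = 1,801,506,000
volume = 39,000,000 + 35,400,000 = 74,400,000 m³
S = 1,801,506,000 / 74,400,000 = 24.214 ppt

24.2 ppt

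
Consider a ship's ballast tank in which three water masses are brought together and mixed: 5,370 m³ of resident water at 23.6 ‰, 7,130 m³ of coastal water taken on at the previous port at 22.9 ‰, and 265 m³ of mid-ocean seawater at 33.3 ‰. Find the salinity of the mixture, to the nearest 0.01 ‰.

23.41 ‰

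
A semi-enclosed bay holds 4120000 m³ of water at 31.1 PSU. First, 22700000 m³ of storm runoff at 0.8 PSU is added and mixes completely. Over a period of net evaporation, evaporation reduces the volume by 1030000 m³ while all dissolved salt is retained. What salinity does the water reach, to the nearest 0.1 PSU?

5.7 PSU

After mixing: salt = 4,120,000×31.1 + 22,700,000×0.8 = 146,292,000; volume = 26,820,000 m³
After evaporation: salt unchanged = 146,292,000; volume = 26,820,000 − 1,030,000 = 25,790,000 m³
S = 146,292,000 / 25,790,000 = 5.6724 PSU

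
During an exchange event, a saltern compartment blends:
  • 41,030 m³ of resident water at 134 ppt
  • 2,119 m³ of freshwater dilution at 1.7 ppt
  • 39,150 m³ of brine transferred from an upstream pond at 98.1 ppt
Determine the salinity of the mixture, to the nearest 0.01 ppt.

Mass of salt is conserved:
salt = 41,030×134 + 2,119×1.7 + 39,150×98.1 = 5,498,020 + 3,602.3 + 3,840,615 = 9,342,237.3
volume = 41,030 + 2,119 + 39,150 = 82,299 m³
S = 9,342,237.3 / 82,299 = 113.5158 ppt

113.52 ppt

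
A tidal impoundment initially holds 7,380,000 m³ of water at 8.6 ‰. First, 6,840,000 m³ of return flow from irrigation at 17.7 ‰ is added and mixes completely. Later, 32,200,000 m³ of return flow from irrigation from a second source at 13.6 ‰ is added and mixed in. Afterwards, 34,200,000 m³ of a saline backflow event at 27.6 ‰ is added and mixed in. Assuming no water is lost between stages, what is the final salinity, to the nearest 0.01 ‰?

19.43 ‰

Weighted by volume,
Initial salt = 7,380,000×8.6 = 63,468,000
After stage 1: salt = 63,468,000 + 6,840,000×17.7 = 184,536,000; volume = 14,220,000 m³; S = 12.977 ‰
After stage 2: salt = 184,536,000 + 32,200,000×13.6 = 622,456,000; volume = 46,420,000 m³; S = 13.409 ‰
After stage 3: salt = 622,456,000 + 34,200,000×27.6 = 1,566,376,000; volume = 80,620,000 m³
S = 1,566,376,000 / 80,620,000 = 19.4291 ‰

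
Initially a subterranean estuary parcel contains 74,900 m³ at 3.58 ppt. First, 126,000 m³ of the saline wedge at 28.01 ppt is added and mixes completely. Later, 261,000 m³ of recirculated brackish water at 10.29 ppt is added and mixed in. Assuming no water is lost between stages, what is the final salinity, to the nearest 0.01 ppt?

14.04 ppt

Salt balance:
Initial salt = 74,900×3.58 = 268,142
After stage 1: salt = 268,142 + 126,000×28.01 = 3,797,402; volume = 200,900 m³; S = 18.902 ppt
After stage 2: salt = 3,797,402 + 261,000×10.29 = 6,483,092; volume = 461,900 m³
S = 6,483,092 / 461,900 = 14.0357 ppt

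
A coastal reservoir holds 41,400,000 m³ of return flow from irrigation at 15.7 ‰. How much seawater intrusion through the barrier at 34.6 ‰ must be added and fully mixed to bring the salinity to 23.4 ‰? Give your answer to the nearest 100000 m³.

Salt balance: 41,400,000×15.7 + V×34.6 = (41,400,000+V)×23.4
649,980,000 + 34.6V = 968,760,000 + 23.4V
318,780,000 = 11.2V
V = 28,462,500 m³

28500000 m³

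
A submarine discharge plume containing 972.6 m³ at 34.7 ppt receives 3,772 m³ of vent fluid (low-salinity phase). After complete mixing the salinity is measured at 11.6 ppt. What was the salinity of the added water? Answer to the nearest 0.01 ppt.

Salt balance: 972.6×34.7 + 3,772×S = 4,744.6×11.6
33,749.22 + 3,772·S = 55,037.36
S = (55,037.36 − 33,749.22) / 3,772 = 5.6437 ppt

5.64 ppt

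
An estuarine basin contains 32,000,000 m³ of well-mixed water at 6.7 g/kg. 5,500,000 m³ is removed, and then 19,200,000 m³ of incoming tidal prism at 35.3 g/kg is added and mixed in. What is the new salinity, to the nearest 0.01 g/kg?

18.72 g/kg

Remaining after removal: 26,500,000 m³ at 6.7 g/kg (salt = 177,550,000)
After addition: salt = 177,550,000 + 19,200,000×35.3 = 855,310,000; volume = 45,700,000 m³
S = 855,310,000 / 45,700,000 = 18.7158 g/kg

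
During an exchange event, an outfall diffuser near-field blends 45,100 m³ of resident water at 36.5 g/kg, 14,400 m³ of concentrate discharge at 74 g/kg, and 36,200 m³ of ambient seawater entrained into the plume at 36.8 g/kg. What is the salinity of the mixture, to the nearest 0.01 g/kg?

42.26 g/kg

Conserving salt mass:
salt = 45,100×36.5 + 14,400×74 + 36,200×36.8 = 1,646,150 + 1,065,600 + 1,332,160 = 4,043,910
volume = 45,100 + 14,400 + 36,200 = 95,700 m³
S = 4,043,910 / 95,700 = 42.2561 g/kg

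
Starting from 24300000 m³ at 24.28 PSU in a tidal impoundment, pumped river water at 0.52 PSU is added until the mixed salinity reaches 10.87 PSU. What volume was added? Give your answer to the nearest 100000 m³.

31500000 m³

Salt balance: 24,300,000×24.28 + V×0.52 = (24,300,000+V)×10.87
590,004,000 + 0.52V = 264,141,000 + 10.87V
325,863,000 = 10.35V
V = 31,484,347.83 m³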